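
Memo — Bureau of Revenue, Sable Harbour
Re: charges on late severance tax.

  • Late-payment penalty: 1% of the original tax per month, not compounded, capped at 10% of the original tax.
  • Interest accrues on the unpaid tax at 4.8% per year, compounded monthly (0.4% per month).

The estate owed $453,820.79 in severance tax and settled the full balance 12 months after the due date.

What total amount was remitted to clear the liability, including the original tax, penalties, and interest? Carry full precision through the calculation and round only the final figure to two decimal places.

$521,471.95

Penalty (uncapped): 12 × 1% × $453,820.79 = $54,458.49…; cap = 10% × $453,820.79 = $45,382.08… → penalty = $45,382.08…
Interest: $453,820.79 × ((1 + 0.004)^12 − 1) = $453,820.79 × 0.0490702… = $22,269.0803…
Total = $453,820.79 + $45,382.0790 + $22,269.0803… = $521,471.95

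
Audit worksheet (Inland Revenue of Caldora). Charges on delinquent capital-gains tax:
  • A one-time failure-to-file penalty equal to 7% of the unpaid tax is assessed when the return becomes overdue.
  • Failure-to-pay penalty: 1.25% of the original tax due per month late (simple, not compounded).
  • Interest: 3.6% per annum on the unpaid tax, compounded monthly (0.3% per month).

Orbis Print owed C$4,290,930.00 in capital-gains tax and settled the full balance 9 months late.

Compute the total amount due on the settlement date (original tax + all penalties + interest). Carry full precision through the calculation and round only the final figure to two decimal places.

Failure-to-file penalty: 7% × C$4,290,930.00 = C$300,365.10
Failure-to-pay penalty: 9 × 1.25% × C$4,290,930.00 = C$482,729.63…
Interest: C$4,290,930.00 × ((1 + 0.003)^9 − 1) = C$4,290,930.00 × 0.0273263… = C$117,255.1471…
Total = C$4,290,930.00 + C$783,094.7250 + C$117,255.1471… = C$5,191,279.87

C$5,191,279.87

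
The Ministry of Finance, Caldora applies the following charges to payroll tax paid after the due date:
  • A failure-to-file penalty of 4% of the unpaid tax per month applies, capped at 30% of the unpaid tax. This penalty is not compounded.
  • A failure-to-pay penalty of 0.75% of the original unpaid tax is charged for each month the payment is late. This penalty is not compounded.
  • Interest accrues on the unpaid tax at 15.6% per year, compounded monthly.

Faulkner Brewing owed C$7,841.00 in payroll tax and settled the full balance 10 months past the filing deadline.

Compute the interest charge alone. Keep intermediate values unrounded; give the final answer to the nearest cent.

Interest (15.6%/yr ÷ 12 = 1.3%/month): C$7,841.00 × ((1 + 0.013)^10 − 1) = C$1,081.0758…

C$1,081.08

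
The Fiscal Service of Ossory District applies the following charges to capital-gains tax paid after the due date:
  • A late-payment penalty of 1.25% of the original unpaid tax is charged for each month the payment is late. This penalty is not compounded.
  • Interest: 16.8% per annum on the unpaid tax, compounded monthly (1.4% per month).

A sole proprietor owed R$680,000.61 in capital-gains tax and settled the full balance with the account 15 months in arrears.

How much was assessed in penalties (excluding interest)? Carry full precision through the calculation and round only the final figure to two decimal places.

Late-payment penalty: 15 × 1.25% × R$680,000.61 = R$127,500.11…

R$127,500.11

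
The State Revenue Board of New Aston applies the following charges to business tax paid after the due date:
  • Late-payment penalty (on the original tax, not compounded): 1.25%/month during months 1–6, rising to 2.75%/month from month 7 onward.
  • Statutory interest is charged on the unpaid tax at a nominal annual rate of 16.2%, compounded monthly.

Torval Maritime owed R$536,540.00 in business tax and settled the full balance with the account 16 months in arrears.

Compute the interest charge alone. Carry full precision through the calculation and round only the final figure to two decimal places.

Interest (16.2%/yr ÷ 12 = 1.35%/month): R$536,540.00 × ((1 + 0.0135)^16 − 1) = R$128,399.5320…

R$128,399.53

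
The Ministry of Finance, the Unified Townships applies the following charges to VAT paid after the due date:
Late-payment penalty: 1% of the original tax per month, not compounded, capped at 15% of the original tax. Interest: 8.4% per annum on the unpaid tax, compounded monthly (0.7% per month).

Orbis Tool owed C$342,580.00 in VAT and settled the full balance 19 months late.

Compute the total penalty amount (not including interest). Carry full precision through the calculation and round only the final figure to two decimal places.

C$51,387.00

Penalty (uncapped): 19 × 1% × C$342,580.00 = C$65,090.20; cap = 15% × C$342,580.00 = C$51,387.00 → penalty = C$51,387.00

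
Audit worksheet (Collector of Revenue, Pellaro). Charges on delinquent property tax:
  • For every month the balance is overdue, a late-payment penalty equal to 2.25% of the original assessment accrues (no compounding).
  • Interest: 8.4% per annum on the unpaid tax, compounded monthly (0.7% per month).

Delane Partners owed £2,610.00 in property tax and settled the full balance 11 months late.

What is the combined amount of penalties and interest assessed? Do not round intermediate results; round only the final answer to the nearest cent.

£854.13

Late-payment penalty: 11 × 2.25% × £2,610.00 = £645.98…
Interest: £2,610.00 × ((1 + 0.007)^11 − 1) = £2,610.00 × 0.0797524… = £208.1538…
Penalties + interest = £645.9750 + £208.1538… = £854.13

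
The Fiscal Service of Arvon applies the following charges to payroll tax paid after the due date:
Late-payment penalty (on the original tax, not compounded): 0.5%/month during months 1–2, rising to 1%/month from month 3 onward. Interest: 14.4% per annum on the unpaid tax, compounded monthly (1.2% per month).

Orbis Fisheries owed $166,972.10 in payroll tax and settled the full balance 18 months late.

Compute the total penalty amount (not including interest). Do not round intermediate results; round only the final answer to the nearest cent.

Penalty, months 1–2: 2 × 0.5% × $166,972.10 = $1,669.72…
Penalty, months 3–18: 16 × 1% × $166,972.10 = $26,715.54…
Total penalty = $1,669.72… + $26,715.54… = $28,385.26

$28,385.26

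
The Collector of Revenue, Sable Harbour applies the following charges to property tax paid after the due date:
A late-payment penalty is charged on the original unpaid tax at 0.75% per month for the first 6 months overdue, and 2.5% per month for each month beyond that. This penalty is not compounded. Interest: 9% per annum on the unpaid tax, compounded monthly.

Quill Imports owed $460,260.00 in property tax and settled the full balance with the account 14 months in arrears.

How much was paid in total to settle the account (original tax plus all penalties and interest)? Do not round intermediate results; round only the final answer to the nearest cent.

$623,779.11

Penalty, months 1–6: 6 × 0.75% × $460,260.00 = $20,711.70
Penalty, months 7–14: 8 × 2.5% × $460,260.00 = $92,052.00
Interest (9%/yr ÷ 12 = 0.75%/month): $460,260.00 × ((1 + 0.0075)^14 − 1) = $50,755.4144…
Total = $460,260.00 + $112,763.7000 + $50,755.4144… = $623,779.11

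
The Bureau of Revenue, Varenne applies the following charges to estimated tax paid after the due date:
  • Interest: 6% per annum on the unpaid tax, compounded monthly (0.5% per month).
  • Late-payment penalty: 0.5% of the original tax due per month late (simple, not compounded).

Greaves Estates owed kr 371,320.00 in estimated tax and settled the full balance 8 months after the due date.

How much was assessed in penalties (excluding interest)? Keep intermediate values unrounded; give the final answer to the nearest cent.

Late-payment penalty = 0.5% × kr 371,320.00 × 8 mo = kr 14,852.80

kr 14,852.80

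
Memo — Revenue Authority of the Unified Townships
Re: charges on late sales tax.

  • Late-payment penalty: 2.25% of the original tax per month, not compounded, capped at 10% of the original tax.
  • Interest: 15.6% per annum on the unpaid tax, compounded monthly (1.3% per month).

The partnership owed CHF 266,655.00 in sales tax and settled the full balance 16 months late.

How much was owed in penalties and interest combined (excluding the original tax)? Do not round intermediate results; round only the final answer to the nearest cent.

Penalty (uncapped): 16 × 2.25% × CHF 266,655.00 = CHF 95,995.80; cap = 10% × CHF 266,655.00 = CHF 26,665.50 → penalty = CHF 26,665.50
Interest: CHF 266,655.00 × ((1 + 0.013)^16 − 1) = CHF 266,655.00 × 0.2295640… = CHF 61,214.3783…
Penalties + interest = CHF 26,665.5000 + CHF 61,214.3783… = CHF 87,879.88

CHF 87,879.88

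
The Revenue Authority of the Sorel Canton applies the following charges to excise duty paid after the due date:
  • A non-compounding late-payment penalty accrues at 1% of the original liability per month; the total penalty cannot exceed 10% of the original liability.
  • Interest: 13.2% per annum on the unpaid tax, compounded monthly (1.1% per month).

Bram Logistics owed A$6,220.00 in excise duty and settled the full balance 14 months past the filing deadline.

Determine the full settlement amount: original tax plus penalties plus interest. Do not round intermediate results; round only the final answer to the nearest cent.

A$7,871.48

Penalty (uncapped): 14 × 1% × A$6,220.00 = A$870.80; cap = 10% × A$6,220.00 = A$622.00 → penalty = A$622.00
Interest: A$6,220.00 × ((1 + 0.011)^14 − 1) = A$6,220.00 × 0.1655105… = A$1,029.4751…
Total = A$6,220.00 + A$622.0000 + A$1,029.4751… = A$7,871.48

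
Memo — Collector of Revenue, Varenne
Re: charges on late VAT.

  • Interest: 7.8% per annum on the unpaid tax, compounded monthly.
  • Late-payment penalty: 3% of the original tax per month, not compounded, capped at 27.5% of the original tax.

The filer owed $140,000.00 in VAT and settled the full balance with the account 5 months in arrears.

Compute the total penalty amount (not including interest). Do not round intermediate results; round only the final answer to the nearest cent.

$21,000.00

Penalty: 5 × 3% × $140,000.00 = $21,000.00 (below the 27.5% cap of $38,500.00)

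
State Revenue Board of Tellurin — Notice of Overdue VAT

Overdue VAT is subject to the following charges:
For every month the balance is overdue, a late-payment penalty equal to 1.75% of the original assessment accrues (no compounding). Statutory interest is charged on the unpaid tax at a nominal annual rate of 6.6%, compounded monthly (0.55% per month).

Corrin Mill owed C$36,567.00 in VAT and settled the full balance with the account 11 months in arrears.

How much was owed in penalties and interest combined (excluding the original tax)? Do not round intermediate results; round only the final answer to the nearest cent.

Late-payment penalty: 11 × 1.75% × C$36,567.00 = C$7,039.15…
Interest: C$36,567.00 × ((1 + 0.0055)^11 − 1) = C$36,567.00 × 0.0621915… = C$2,274.1568…
Penalties + interest = C$7,039.1475 + C$2,274.1568… = C$9,313.30

C$9,313.30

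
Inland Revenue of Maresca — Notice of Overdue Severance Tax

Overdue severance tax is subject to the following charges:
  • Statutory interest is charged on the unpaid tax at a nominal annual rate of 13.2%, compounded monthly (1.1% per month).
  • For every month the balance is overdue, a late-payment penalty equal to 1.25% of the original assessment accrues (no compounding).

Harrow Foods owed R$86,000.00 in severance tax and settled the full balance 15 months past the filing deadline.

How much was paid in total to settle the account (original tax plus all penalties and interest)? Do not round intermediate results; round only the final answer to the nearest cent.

Late-payment penalty: 15 × 1.25% × R$86,000.00 = R$16,125.00
Interest: R$86,000.00 × ((1 + 0.011)^15 − 1) = R$86,000.00 × 0.1783311… = R$15,336.4731…
Total = R$86,000.00 + R$16,125.0000 + R$15,336.4731… = R$117,461.47

R$117,461.47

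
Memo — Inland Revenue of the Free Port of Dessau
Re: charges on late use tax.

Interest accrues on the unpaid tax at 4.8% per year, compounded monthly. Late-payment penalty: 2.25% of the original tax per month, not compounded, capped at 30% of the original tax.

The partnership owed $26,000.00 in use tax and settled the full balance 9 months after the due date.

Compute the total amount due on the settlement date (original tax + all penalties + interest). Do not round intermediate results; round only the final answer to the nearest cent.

$32,216.12

Penalty: 9 × 2.25% × $26,000.00 = $5,265.00 (below the 30% cap of $7,800.00)
Interest (4.8%/yr ÷ 12 = 0.4%/month): $26,000.00 × ((1 + 0.004)^9 − 1) = $951.1166…
Total = $26,000.00 + $5,265.0000 + $951.1166… = $32,216.12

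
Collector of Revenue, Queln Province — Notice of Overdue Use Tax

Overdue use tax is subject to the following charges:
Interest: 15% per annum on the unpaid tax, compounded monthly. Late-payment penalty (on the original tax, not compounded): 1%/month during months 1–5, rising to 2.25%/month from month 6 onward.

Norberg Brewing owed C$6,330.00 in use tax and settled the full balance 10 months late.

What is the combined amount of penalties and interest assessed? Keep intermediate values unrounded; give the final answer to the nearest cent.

C$1,865.90

Penalty, months 1–5: 5 × 1% × C$6,330.00 = C$316.50
Penalty, months 6–10: 5 × 2.25% × C$6,330.00 = C$712.13…
Interest (15%/yr ÷ 12 = 1.25%/month): C$6,330.00 × ((1 + 0.0125)^10 − 1) = C$837.2744…
Penalties + interest = C$1,028.6250 + C$837.2744… = C$1,865.90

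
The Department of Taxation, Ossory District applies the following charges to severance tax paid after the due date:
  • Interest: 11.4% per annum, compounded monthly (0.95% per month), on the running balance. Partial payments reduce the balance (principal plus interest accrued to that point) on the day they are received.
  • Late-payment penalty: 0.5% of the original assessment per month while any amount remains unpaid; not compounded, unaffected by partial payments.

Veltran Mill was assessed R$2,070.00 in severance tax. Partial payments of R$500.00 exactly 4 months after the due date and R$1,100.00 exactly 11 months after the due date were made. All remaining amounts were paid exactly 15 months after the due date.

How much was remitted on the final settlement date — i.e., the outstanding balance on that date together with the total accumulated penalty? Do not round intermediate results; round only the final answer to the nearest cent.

R$843.47

Balance at month 4: R$2,070.0000 × (1 + 0.0095)^4 = R$2,149.7880…
After R$500.00 payment: R$2,149.7880… − R$500.00 = R$1,649.7880…
Balance at month 11: R$1,649.7880… × (1 + 0.0095)^7 = R$1,762.6757…
After R$1,100.00 payment: R$1,762.6757… − R$1,100.00 = R$662.6757…
Balance at month 15: R$662.6757… × (1 + 0.0095)^4 = R$688.2185…
Penalty: 15 × 0.5% × R$2,070.00 = R$155.25
Final settlement = outstanding balance + penalty = R$688.2185… + R$155.25 = R$843.47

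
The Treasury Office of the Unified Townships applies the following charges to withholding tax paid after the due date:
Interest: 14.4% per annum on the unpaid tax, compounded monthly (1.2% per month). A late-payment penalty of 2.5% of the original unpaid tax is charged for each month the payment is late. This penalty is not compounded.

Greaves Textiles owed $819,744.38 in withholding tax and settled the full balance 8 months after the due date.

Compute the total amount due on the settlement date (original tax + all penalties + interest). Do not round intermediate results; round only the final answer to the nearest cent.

$1,065,774.45

Late-payment penalty = 2.5% × $819,744.38 × 8 mo = $163,948.88…
Interest: $819,744.38 × ((1 + 0.012)^8 − 1) = $819,744.38 × 0.1001302… = $82,081.1962…
Total = $819,744.38 + $163,948.8760 + $82,081.1962… = $1,065,774.45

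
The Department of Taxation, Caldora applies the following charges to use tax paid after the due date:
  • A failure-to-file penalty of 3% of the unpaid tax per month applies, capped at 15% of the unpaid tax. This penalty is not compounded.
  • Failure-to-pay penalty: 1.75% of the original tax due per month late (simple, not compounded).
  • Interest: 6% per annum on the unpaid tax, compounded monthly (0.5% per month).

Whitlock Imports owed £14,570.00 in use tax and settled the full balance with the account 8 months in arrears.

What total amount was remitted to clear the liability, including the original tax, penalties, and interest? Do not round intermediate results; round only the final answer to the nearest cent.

£19,388.40

Failure-to-file: 8 × 3% × £14,570.00 = £3,496.80, capped at 15% × £14,570.00 = £2,185.50
Failure-to-pay penalty: 8 × 1.75% × £14,570.00 = £2,039.80
Interest: £14,570.00 × ((1 + 0.005)^8 − 1) = £14,570.00 × 0.0407070… = £593.1016…
Total = £14,570.00 + £4,225.3000 + £593.1016… = £19,388.40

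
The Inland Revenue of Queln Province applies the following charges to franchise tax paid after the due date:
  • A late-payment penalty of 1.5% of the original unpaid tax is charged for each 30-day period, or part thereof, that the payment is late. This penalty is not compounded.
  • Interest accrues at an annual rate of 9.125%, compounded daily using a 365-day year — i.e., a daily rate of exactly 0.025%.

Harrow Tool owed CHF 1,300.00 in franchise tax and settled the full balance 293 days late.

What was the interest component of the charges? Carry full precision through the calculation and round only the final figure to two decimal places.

CHF 98.79

Interest: CHF 1,300.00 × ((1 + 0.00025)^293 − 1) = CHF 1,300.00 × 0.07598965… = CHF 98.7865…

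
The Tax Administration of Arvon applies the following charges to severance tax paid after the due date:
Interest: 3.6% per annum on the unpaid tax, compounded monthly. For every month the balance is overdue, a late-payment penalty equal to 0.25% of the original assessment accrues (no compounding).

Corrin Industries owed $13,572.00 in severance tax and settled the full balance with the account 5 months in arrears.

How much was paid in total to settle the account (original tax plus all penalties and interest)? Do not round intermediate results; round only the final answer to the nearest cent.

Late-payment penalty = 0.25% × $13,572.00 × 5 mo = $169.65
Interest (3.6%/yr ÷ 12 = 0.3%/month): $13,572.00 × ((1 + 0.003)^5 − 1) = $204.8051…
Total = $13,572.00 + $169.6500 + $204.8051… = $13,946.46

$13,946.46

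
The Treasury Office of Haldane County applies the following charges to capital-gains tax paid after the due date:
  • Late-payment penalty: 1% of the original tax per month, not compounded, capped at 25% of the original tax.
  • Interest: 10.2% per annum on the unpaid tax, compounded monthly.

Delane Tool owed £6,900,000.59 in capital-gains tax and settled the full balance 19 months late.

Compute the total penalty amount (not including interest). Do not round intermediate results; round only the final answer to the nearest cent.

Penalty: 19 × 1% × £6,900,000.59 = £1,311,000.11… (below the 25% cap of £1,725,000.15…)

£1,311,000.11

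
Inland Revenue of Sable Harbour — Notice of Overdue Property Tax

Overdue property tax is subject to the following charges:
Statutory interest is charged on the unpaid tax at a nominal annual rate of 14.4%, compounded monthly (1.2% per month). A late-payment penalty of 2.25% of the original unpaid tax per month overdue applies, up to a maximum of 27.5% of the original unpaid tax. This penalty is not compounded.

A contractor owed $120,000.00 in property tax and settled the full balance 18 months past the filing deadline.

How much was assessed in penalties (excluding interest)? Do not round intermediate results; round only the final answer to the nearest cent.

Penalty (uncapped): 18 × 2.25% × $120,000.00 = $48,600.00; cap = 27.5% × $120,000.00 = $33,000.00 → penalty = $33,000.00

$33,000.00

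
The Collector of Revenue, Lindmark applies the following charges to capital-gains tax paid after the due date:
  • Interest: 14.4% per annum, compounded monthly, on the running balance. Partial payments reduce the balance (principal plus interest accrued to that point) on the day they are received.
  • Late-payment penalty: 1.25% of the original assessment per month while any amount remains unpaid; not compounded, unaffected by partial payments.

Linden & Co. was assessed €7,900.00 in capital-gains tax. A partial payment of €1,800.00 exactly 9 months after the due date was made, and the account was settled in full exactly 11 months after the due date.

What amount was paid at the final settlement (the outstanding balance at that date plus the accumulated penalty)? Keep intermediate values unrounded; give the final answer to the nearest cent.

€8,250.47

Monthly rate = 14.4% ÷ 12 = 1.2%
Balance at month 9: €7,900.0000 × (1 + 0.012)^9 = €8,795.3212…
After €1,800.00 payment: €8,795.3212… − €1,800.00 = €6,995.3212…
Balance at month 11: €6,995.3212… × (1 + 0.012)^2 = €7,164.2162…
Penalty: 11 × 1.25% × €7,900.00 = €1,086.25
Final settlement = outstanding balance + penalty = €7,164.2162… + €1,086.25 = €8,250.47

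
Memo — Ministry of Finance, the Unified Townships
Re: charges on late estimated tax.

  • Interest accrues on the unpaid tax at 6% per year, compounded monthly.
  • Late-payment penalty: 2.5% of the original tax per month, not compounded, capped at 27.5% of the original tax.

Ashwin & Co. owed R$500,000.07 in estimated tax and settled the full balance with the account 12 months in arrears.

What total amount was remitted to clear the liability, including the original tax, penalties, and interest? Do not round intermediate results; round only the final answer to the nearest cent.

R$668,339.00

Penalty (uncapped): 12 × 2.5% × R$500,000.07 = R$150,000.02…; cap = 27.5% × R$500,000.07 = R$137,500.02… → penalty = R$137,500.02…
Interest (6%/yr ÷ 12 = 0.5%/month): R$500,000.07 × ((1 + 0.005)^12 − 1) = R$30,838.9102…
Total = R$500,000.07 + R$137,500.0193… + R$30,838.9102… = R$668,339.00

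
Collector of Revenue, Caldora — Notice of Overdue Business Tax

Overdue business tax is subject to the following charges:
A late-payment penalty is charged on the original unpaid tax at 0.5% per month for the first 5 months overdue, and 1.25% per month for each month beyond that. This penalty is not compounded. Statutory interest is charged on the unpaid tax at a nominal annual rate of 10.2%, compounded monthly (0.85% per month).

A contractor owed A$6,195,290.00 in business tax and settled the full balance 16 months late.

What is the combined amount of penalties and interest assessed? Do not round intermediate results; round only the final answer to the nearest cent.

A$1,905,197.93

Penalty, months 1–5: 5 × 0.5% × A$6,195,290.00 = A$154,882.25
Penalty, months 6–16: 11 × 1.25% × A$6,195,290.00 = A$851,852.38…
Interest: A$6,195,290.00 × ((1 + 0.0085)^16 − 1) = A$6,195,290.00 × 0.1450236… = A$898,463.3046…
Penalties + interest = A$1,006,734.6250 + A$898,463.3046… = A$1,905,197.93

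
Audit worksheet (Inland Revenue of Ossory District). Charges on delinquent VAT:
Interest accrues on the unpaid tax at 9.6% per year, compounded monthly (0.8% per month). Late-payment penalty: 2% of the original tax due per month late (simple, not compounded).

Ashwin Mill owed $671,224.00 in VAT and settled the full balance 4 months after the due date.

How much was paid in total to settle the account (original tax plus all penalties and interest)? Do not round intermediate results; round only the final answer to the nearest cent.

Late-payment penalty: 4 × 2% × $671,224.00 = $53,697.92
Interest: $671,224.00 × ((1 + 0.008)^4 − 1) = $671,224.00 × 0.0323861… = $21,738.2954…
Total = $671,224.00 + $53,697.9200 + $21,738.2954… = $746,660.22

$746,660.22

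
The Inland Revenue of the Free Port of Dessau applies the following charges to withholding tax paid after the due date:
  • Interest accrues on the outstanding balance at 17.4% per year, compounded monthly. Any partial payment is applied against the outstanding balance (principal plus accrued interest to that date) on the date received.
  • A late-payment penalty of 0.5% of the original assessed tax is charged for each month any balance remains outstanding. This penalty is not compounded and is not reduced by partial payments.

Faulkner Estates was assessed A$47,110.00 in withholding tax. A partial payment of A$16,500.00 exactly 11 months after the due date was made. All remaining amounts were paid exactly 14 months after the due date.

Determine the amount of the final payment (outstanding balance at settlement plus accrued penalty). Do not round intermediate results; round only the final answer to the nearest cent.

A$43,698.59

Monthly rate = 17.4% ÷ 12 = 1.45%
Balance at month 11: A$47,110.0000 × (1 + 0.0145)^11 = A$55,193.2121…
After A$16,500.00 payment: A$55,193.2121… − A$16,500.00 = A$38,693.2121…
Balance at month 14: A$38,693.2121… × (1 + 0.0145)^3 = A$40,400.8905…
Penalty: 14 × 0.5% × A$47,110.00 = A$3,297.70
Final settlement = outstanding balance + penalty = A$40,400.8905… + A$3,297.70 = A$43,698.59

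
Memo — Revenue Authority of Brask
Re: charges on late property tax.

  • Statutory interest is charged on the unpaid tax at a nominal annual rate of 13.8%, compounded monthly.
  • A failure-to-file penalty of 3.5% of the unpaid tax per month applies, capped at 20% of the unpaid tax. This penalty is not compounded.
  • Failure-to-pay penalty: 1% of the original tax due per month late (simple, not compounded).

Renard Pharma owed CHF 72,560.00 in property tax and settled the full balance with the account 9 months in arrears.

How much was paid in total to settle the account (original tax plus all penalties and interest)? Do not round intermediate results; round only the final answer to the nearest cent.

CHF 101,467.25

Failure-to-file: 9 × 3.5% × CHF 72,560.00 = CHF 22,856.40, capped at 20% × CHF 72,560.00 = CHF 14,512.00
Failure-to-pay penalty = 1% × CHF 72,560.00 × 9 mo = CHF 6,530.40
Interest (13.8%/yr ÷ 12 = 1.15%/month): CHF 72,560.00 × ((1 + 0.0115)^9 − 1) = CHF 7,864.8497…
Total = CHF 72,560.00 + CHF 21,042.4000 + CHF 7,864.8497… = CHF 101,467.25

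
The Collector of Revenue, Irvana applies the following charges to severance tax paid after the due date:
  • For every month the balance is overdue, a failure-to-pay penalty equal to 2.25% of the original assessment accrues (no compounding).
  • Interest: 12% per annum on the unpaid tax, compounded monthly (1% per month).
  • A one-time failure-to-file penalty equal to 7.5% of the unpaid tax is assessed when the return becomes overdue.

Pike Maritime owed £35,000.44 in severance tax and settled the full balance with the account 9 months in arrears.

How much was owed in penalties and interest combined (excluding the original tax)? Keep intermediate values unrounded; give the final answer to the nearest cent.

£12,991.65

Failure-to-file penalty: 7.5% × £35,000.44 = £2,625.03…
Failure-to-pay penalty: 9 × 2.25% × £35,000.44 = £7,087.59…
Interest: £35,000.44 × ((1 + 0.01)^9 − 1) = £35,000.44 × 0.0936853… = £3,279.0258…
Penalties + interest = £9,712.6221 + £3,279.0258… = £12,991.65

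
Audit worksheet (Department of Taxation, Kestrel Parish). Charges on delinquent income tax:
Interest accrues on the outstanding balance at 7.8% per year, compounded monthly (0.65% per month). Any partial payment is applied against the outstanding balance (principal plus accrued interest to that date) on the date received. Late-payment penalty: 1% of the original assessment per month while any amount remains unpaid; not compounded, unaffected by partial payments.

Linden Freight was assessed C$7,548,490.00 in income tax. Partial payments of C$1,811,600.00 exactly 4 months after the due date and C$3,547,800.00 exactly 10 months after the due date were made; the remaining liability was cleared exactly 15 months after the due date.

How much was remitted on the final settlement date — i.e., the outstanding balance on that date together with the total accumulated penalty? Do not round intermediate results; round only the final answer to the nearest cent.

Balance at month 4: C$7,548,490.0000 × (1 + 0.0065)^4 = C$7,746,672.5877…
After C$1,811,600.00 payment: C$7,746,672.5877… − C$1,811,600.00 = C$5,935,072.5877…
Balance at month 10: C$5,935,072.5877… × (1 + 0.0065)^6 = C$6,170,334.5286…
After C$3,547,800.00 payment: C$6,170,334.5286… − C$3,547,800.00 = C$2,622,534.5286…
Balance at month 15: C$2,622,534.5286… × (1 + 0.0065)^5 = C$2,708,882.1472…
Penalty: 15 × 1% × C$7,548,490.00 = C$1,132,273.50
Final settlement = outstanding balance + penalty = C$2,708,882.1472… + C$1,132,273.50 = C$3,841,155.65

C$3,841,155.65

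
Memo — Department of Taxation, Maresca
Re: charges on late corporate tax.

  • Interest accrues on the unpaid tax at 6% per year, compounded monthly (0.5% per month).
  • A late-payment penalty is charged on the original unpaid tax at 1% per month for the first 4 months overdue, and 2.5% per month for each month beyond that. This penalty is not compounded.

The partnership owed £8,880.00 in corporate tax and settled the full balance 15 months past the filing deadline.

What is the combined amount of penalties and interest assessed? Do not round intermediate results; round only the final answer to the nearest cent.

£3,487.02

Penalty, months 1–4: 4 × 1% × £8,880.00 = £355.20
Penalty, months 5–15: 11 × 2.5% × £8,880.00 = £2,442.00
Interest: £8,880.00 × ((1 + 0.005)^15 − 1) = £8,880.00 × 0.0776827… = £689.8227…
Penalties + interest = £2,797.2000 + £689.8227… = £3,487.02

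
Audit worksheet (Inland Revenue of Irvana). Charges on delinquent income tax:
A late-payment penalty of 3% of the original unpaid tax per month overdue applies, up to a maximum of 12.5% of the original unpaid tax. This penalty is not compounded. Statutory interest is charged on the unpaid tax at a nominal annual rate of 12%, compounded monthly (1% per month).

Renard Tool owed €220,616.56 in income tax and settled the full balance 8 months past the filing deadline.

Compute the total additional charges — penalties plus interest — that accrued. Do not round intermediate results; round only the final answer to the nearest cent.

€45,856.63

Penalty (uncapped): 8 × 3% × €220,616.56 = €52,947.97…; cap = 12.5% × €220,616.56 = €27,577.07 → penalty = €27,577.07
Interest: €220,616.56 × ((1 + 0.01)^8 − 1) = €220,616.56 × 0.0828567… = €18,279.5614…
Penalties + interest = €27,577.0700 + €18,279.5614… = €45,856.63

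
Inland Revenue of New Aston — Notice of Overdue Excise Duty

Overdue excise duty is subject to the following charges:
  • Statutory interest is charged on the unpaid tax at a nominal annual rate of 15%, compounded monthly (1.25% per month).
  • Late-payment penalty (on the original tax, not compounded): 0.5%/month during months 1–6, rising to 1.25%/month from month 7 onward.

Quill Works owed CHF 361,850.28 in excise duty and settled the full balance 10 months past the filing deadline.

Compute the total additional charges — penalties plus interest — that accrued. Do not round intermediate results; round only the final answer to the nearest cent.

Penalty, months 1–6: 6 × 0.5% × CHF 361,850.28 = CHF 10,855.51…
Penalty, months 7–10: 4 × 1.25% × CHF 361,850.28 = CHF 18,092.51…
Interest: CHF 361,850.28 × ((1 + 0.0125)^10 − 1) = CHF 361,850.28 × 0.1322708… = CHF 47,862.2367…
Penalties + interest = CHF 28,948.0224 + CHF 47,862.2367… = CHF 76,810.26

CHF 76,810.26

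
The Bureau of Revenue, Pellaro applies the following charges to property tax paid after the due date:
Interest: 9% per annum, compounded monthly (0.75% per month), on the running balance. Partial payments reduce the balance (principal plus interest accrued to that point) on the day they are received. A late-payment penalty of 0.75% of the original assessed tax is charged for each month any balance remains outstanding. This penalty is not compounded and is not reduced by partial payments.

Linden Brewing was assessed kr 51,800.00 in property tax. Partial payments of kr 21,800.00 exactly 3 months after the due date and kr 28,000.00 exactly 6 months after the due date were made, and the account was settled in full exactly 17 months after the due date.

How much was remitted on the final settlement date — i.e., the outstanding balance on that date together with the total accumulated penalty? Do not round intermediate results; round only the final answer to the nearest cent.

kr 10,817.92

Balance at month 3: kr 51,800.0000 × (1 + 0.0075)^3 = kr 52,974.2631…
After kr 21,800.00 payment: kr 52,974.2631… − kr 21,800.00 = kr 31,174.2631…
Balance at month 6: kr 31,174.2631… × (1 + 0.0075)^3 = kr 31,880.9578…
After kr 28,000.00 payment: kr 31,880.9578… − kr 28,000.00 = kr 3,880.9578…
Balance at month 17: kr 3,880.9578… × (1 + 0.0075)^11 = kr 4,213.4178…
Penalty: 17 × 0.75% × kr 51,800.00 = kr 6,604.50
Final settlement = outstanding balance + penalty = kr 4,213.4178… + kr 6,604.50 = kr 10,817.92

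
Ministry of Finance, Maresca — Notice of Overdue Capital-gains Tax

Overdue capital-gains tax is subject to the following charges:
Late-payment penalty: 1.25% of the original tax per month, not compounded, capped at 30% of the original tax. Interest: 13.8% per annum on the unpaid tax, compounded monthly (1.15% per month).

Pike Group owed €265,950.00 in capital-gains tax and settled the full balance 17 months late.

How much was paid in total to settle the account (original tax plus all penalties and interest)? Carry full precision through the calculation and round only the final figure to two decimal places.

Penalty: 17 × 1.25% × €265,950.00 = €56,514.38… (below the 30% cap of €79,785.00)
Interest: €265,950.00 × ((1 + 0.0115)^17 − 1) = €265,950.00 × 0.2145631… = €57,063.0551…
Total = €265,950.00 + €56,514.3750 + €57,063.0551… = €379,527.43

€379,527.43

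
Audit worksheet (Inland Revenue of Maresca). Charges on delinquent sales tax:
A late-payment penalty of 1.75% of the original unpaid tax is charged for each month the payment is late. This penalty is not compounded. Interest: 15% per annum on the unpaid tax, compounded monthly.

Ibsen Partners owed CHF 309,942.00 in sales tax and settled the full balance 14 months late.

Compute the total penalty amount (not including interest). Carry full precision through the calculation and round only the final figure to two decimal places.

CHF 75,935.79

Late-payment penalty: 14 × 1.75% × CHF 309,942.00 = CHF 75,935.79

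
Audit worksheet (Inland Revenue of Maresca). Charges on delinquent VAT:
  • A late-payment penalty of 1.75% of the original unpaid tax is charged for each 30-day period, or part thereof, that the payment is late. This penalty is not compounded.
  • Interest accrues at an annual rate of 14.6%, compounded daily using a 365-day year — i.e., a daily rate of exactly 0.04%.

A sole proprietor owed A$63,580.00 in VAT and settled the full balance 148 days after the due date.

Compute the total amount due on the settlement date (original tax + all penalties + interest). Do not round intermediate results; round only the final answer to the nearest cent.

A$73,020.03

Penalty periods: ⌈148/30⌉ = 5; penalty = 5 × 1.75% × A$63,580.00 = A$5,563.25
Interest: A$63,580.00 × ((1 + 0.0004)^148 − 1) = A$63,580.00 × 0.06097486… = A$3,876.7815…
Total = A$63,580.00 + A$5,563.2500 + A$3,876.7815… = A$73,020.03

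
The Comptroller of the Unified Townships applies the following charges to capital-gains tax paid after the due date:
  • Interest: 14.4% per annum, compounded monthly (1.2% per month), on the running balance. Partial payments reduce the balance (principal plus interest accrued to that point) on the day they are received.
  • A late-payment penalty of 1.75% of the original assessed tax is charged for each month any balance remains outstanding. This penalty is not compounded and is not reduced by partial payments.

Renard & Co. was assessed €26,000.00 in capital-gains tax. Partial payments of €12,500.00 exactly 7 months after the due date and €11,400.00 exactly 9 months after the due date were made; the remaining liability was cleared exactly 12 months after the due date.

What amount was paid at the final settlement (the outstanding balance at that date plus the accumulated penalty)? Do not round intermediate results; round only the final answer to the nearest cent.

€10,377.70

Balance at month 7: €26,000.0000 × (1 + 0.012)^7 = €28,264.2155…
After €12,500.00 payment: €28,264.2155… − €12,500.00 = €15,764.2155…
Balance at month 9: €15,764.2155… × (1 + 0.012)^2 = €16,144.8267…
After €11,400.00 payment: €16,144.8267… − €11,400.00 = €4,744.8267…
Balance at month 12: €4,744.8267… × (1 + 0.012)^3 = €4,917.6984…
Penalty: 12 × 1.75% × €26,000.00 = €5,460.00
Final settlement = outstanding balance + penalty = €4,917.6984… + €5,460.00 = €10,377.70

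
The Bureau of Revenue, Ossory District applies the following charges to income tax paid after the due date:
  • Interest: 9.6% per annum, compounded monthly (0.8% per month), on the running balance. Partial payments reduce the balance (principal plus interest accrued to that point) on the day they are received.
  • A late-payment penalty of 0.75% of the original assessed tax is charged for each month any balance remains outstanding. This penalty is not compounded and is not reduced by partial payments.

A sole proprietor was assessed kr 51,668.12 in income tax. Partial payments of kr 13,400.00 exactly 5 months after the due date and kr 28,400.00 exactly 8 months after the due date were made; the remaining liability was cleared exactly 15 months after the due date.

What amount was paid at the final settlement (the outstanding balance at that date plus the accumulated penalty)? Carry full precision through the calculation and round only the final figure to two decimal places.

kr 19,499.99

Balance at month 5: kr 51,668.1200 × (1 + 0.008)^5 = kr 53,768.1780…
After kr 13,400.00 payment: kr 53,768.1780… − kr 13,400.00 = kr 40,368.1780…
Balance at month 8: kr 40,368.1780… × (1 + 0.008)^3 = kr 41,344.7856…
After kr 28,400.00 payment: kr 41,344.7856… − kr 28,400.00 = kr 12,944.7856…
Balance at month 15: kr 12,944.7856… × (1 + 0.008)^7 = kr 13,687.3253…
Penalty: 15 × 0.75% × kr 51,668.12 = kr 5,812.66…
Final settlement = outstanding balance + penalty = kr 13,687.3253… + kr 5,812.66… = kr 19,499.99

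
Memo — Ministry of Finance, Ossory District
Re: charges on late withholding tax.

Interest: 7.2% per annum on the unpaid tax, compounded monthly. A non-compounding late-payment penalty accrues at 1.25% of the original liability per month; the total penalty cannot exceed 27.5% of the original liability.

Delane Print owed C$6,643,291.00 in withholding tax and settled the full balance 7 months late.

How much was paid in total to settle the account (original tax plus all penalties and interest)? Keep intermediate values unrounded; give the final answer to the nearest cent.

C$7,508,670.04

Penalty: 7 × 1.25% × C$6,643,291.00 = C$581,287.96… (below the 27.5% cap of C$1,826,905.03…)
Interest (7.2%/yr ÷ 12 = 0.6%/month): C$6,643,291.00 × ((1 + 0.006)^7 − 1) = C$284,091.0757…
Total = C$6,643,291.00 + C$581,287.9625 + C$284,091.0757… = C$7,508,670.04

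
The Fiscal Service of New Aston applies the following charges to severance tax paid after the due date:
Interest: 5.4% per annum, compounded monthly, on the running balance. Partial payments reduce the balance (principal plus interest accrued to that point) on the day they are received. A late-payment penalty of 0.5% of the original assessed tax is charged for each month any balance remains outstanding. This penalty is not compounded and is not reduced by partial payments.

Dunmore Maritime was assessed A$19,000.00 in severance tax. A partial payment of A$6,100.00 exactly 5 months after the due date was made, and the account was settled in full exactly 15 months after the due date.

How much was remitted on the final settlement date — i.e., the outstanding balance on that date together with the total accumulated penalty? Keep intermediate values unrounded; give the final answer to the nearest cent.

A$15,368.57

Monthly rate = 5.4% ÷ 12 = 0.45%
Balance at month 5: A$19,000.0000 × (1 + 0.0045)^5 = A$19,431.3649…
After A$6,100.00 payment: A$19,431.3649… − A$6,100.00 = A$13,331.3649…
Balance at month 15: A$13,331.3649… × (1 + 0.0045)^10 = A$13,943.5714…
Penalty: 15 × 0.5% × A$19,000.00 = A$1,425.00
Final settlement = outstanding balance + penalty = A$13,943.5714… + A$1,425.00 = A$15,368.57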